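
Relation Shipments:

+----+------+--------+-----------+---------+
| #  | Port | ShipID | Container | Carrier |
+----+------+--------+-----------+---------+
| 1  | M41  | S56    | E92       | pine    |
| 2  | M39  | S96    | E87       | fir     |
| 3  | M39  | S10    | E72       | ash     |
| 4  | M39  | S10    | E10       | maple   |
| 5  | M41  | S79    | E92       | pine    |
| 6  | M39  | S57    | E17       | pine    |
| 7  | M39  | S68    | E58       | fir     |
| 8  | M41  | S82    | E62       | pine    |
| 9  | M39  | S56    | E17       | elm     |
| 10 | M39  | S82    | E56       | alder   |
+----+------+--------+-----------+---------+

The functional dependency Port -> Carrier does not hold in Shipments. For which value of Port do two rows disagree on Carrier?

M39

Port=M41: rows 1, 5, 8 → Carrier = pine, pine, pine ✓
Port=M39: rows 2, 3, 4, 6, 7, 9, 10 → Carrier takes values {fir, ash, maple, pine, elm, alder} — violation
The only Port value with inconsistent Carrier is Port=M39.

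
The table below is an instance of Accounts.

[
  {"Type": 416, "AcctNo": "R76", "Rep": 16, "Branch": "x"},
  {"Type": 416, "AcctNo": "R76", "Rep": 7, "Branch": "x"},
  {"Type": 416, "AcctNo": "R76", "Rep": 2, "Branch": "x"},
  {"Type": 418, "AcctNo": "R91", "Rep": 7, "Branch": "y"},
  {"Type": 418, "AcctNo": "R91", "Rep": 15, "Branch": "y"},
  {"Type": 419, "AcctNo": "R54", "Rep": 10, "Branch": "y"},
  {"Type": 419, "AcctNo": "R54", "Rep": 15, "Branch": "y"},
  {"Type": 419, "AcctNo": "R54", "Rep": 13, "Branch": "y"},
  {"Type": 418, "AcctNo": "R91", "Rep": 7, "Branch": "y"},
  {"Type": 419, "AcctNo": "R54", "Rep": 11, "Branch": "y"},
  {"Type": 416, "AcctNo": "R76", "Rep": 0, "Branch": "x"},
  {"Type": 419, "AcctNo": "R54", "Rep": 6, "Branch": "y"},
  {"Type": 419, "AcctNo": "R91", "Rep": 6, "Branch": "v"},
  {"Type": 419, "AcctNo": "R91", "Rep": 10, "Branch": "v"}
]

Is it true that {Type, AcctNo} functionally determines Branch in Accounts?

(Type=416, AcctNo=R76): 4 rows → Branch = x, x, x, x ✓
(Type=418, AcctNo=R91): 3 rows → Branch = y, y, y ✓
(Type=419, AcctNo=R54): 5 rows → Branch = y, y, y, y, y ✓
(Type=419, AcctNo=R91): 2 rows → Branch = v, v ✓
Every {Type, AcctNo} value is associated with a single Branch value, so {Type, AcctNo} -> Branch holds.

Yes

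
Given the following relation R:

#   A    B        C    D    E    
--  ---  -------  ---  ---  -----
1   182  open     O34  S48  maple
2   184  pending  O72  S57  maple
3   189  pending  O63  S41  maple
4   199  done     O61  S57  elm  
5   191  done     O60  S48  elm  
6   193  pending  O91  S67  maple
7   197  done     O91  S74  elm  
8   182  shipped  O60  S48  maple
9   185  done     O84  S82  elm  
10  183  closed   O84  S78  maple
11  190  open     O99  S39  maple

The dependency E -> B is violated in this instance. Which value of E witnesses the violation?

maple

E=maple: rows 1, 2, 3, 6, 8, 10, 11 → B takes values {open, pending, shipped, closed} — violation
E=elm: rows 4, 5, 7, 9 → B = done, done, done, done ✓
The only E value with inconsistent B is E=maple.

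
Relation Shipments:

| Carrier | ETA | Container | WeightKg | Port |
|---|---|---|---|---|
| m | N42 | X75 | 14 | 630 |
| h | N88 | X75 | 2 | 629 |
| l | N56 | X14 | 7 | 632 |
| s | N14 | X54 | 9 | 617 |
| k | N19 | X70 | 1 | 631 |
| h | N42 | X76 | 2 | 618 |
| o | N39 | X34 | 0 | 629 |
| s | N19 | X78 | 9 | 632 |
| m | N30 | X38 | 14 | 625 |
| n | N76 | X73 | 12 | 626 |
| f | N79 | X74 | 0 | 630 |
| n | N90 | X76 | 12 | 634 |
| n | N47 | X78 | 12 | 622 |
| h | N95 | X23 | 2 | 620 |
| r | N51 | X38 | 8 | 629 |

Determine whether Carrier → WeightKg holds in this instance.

Yes

Carrier=m: 2 rows → WeightKg = 14, 14 ✓
Carrier=h: 3 rows → WeightKg = 2, 2, 2 ✓
Carrier=l: 1 row → WeightKg = 7 ✓
Carrier=s: 2 rows → WeightKg = 9, 9 ✓
Carrier=k: 1 row → WeightKg = 1 ✓
Carrier=o: 1 row → WeightKg = 0 ✓
Carrier=n: 3 rows → WeightKg = 12, 12, 12 ✓
Carrier=f: 1 row → WeightKg = 0 ✓
Carrier=r: 1 row → WeightKg = 8 ✓
Every Carrier value is associated with a single WeightKg value, so Carrier → WeightKg holds.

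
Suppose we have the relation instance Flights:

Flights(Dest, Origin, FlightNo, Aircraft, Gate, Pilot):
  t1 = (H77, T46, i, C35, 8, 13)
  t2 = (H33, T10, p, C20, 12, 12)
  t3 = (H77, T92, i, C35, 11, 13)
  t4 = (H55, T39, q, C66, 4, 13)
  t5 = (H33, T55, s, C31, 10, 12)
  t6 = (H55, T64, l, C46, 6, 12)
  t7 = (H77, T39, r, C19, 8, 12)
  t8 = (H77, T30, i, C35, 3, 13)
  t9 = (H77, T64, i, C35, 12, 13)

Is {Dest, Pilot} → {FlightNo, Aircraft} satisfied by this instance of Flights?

No

(Dest=H77, Pilot=13): rows 1, 3, 8, 9 → {FlightNo,Aircraft} = (i, C35), (i, C35), (i, C35), (i, C35) ✓
(Dest=H33, Pilot=12): rows 2, 5 → {FlightNo,Aircraft} takes values {(p, C20), (s, C31)} — violation
(Dest=H55, Pilot=13): row 4 → {FlightNo,Aircraft} = (q, C66) ✓
(Dest=H55, Pilot=12): row 6 → {FlightNo,Aircraft} = (l, C46) ✓
(Dest=H77, Pilot=12): row 7 → {FlightNo,Aircraft} = (r, C19) ✓
Two rows agree on {Dest, Pilot} but differ on {FlightNo, Aircraft}, so {Dest, Pilot} → {FlightNo, Aircraft} does not hold.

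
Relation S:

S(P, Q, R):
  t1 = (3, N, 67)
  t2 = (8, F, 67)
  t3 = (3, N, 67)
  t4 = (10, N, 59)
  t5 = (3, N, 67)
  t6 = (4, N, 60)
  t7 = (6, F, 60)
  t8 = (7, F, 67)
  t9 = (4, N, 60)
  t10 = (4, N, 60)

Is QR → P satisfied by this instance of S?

(Q=N, R=67): rows 1, 3, 5 → P = 3, 3, 3 ✓
(Q=F, R=67): rows 2, 8 → P takes values {8, 7} — violation
(Q=N, R=59): row 4 → P = 10 ✓
(Q=N, R=60): rows 6, 9, 10 → P = 4, 4, 4 ✓
(Q=F, R=60): row 7 → P = 6 ✓
Two rows agree on QR but differ on P, so QR → P does not hold.

No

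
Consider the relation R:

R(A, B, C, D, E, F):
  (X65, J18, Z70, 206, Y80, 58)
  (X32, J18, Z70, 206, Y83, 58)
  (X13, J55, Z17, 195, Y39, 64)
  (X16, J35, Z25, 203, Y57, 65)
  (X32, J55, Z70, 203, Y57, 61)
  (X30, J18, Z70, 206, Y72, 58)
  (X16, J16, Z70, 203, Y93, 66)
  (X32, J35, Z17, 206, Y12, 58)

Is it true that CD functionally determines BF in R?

(C=Z70, D=206): 3 rows → {B,F} = (J18, 58), (J18, 58), (J18, 58) ✓
(C=Z17, D=195): 1 row → {B,F} = (J55, 64) ✓
(C=Z25, D=203): 1 row → {B,F} = (J35, 65) ✓
(C=Z70, D=203): 2 rows → {B,F} takes values {(J55, 61), (J16, 66)} — violation
(C=Z17, D=206): 1 row → {B,F} = (J35, 58) ✓
Two rows agree on CD but differ on BF, so CD → BF does not hold.

No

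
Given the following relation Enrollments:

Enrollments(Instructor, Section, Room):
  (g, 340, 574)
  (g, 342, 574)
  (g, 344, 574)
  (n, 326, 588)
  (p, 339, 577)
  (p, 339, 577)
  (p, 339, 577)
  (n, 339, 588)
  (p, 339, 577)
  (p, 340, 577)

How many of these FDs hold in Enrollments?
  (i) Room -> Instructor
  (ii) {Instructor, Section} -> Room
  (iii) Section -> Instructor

2

(i) Room -> Instructor: every LHS value maps to a single RHS value — holds.
(ii) {Instructor, Section} -> Room: every LHS value maps to a single RHS value — holds.
(iii) Section -> Instructor: Section=340: 2 rows → Instructor takes values {g, p} — violation; Section=339: 5 rows → Instructor takes values {p, n} — violation — fails.
2 of the 3 dependencies hold.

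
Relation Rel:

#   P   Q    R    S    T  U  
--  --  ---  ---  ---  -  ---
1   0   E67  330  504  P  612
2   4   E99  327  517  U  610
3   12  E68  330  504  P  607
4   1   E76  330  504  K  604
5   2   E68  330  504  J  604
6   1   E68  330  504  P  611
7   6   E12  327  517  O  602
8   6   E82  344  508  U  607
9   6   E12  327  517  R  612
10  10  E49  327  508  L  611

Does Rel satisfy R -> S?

R=330: rows 1, 3, 4, 5, 6 → S = 504, 504, 504, 504, 504 ✓
R=327: rows 2, 7, 9, 10 → S takes values {517, 508} — violation
R=344: row 8 → S = 508 ✓
Two rows agree on R but differ on S, so R -> S does not hold.

No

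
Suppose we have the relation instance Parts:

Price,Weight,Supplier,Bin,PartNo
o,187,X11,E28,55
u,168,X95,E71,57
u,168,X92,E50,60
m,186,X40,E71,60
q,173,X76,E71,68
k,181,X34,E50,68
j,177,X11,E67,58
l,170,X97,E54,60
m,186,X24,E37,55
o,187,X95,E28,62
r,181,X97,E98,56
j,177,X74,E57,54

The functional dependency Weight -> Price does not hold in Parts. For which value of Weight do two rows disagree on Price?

Weight=187: 2 rows → Price = o, o ✓
Weight=168: 2 rows → Price = u, u ✓
Weight=186: 2 rows → Price = m, m ✓
Weight=173: 1 row → Price = q ✓
Weight=181: 2 rows → Price takes values {k, r} — violation
Weight=177: 2 rows → Price = j, j ✓
Weight=170: 1 row → Price = l ✓
The only Weight value with inconsistent Price is Weight=181.

181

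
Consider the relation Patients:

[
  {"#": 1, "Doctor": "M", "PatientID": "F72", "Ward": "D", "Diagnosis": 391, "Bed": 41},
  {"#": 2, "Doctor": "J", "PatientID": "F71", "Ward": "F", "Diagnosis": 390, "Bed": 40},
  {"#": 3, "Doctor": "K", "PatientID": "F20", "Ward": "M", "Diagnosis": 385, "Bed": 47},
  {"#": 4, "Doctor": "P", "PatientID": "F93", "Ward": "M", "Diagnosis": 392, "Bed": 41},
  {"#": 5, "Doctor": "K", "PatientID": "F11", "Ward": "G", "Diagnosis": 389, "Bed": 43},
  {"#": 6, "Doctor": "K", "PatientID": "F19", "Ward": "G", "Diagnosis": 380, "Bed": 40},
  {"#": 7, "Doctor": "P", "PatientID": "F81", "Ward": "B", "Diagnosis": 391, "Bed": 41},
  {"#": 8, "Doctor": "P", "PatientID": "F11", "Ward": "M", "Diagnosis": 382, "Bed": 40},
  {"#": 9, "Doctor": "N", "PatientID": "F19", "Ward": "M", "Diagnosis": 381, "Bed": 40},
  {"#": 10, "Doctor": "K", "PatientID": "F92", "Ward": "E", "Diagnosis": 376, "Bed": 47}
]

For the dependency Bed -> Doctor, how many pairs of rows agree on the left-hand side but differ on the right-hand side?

Bed=41: violating pairs (1,4), (1,7) — 2 pairs.
Bed=40: violating pairs (2,6), (2,8), (2,9), (6,8), (6,9), (8,9) — 6 pairs.
Bed=47: all 2 rows agree on Doctor — 0 pairs.

8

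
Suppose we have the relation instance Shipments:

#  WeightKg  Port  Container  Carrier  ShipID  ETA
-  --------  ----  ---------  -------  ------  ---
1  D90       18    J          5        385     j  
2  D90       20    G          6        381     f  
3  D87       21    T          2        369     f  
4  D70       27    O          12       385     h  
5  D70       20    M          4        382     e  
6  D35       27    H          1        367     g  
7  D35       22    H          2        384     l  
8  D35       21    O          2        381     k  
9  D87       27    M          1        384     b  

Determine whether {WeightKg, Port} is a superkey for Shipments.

All 9 rows have distinct {WeightKg, Port} values, so {WeightKg, Port} → (all attributes) holds and {WeightKg, Port} is a superkey.

Yes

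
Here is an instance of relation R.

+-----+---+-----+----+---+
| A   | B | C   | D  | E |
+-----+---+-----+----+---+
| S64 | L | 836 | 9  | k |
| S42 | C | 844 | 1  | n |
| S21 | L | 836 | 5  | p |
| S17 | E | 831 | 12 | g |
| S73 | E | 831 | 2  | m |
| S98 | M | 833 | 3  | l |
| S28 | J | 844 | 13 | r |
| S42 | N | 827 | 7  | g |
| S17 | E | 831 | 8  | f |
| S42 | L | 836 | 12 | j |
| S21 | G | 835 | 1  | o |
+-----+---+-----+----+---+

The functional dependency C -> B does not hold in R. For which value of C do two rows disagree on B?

C=836: 3 rows → B = L, L, L ✓
C=844: 2 rows → B takes values {C, J} — violation
C=831: 3 rows → B = E, E, E ✓
C=833: 1 row → B = M ✓
C=827: 1 row → B = N ✓
C=835: 1 row → B = G ✓
The only C value with inconsistent B is C=844.

844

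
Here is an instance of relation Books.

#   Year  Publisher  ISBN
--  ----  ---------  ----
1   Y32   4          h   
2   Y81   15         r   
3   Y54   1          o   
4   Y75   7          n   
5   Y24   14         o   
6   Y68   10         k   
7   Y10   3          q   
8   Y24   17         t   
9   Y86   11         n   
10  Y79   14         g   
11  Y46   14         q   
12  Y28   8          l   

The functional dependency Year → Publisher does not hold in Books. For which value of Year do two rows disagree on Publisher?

Year=Y32: row 1 → Publisher = 4 ✓
Year=Y81: row 2 → Publisher = 15 ✓
Year=Y54: row 3 → Publisher = 1 ✓
Year=Y75: row 4 → Publisher = 7 ✓
Year=Y24: rows 5, 8 → Publisher takes values {14, 17} — violation
Year=Y68: row 6 → Publisher = 10 ✓
Year=Y10: row 7 → Publisher = 3 ✓
Year=Y86: row 9 → Publisher = 11 ✓
Year=Y79: row 10 → Publisher = 14 ✓
Year=Y46: row 11 → Publisher = 14 ✓
Year=Y28: row 12 → Publisher = 8 ✓
The only Year value with inconsistent Publisher is Year=Y24.

Y24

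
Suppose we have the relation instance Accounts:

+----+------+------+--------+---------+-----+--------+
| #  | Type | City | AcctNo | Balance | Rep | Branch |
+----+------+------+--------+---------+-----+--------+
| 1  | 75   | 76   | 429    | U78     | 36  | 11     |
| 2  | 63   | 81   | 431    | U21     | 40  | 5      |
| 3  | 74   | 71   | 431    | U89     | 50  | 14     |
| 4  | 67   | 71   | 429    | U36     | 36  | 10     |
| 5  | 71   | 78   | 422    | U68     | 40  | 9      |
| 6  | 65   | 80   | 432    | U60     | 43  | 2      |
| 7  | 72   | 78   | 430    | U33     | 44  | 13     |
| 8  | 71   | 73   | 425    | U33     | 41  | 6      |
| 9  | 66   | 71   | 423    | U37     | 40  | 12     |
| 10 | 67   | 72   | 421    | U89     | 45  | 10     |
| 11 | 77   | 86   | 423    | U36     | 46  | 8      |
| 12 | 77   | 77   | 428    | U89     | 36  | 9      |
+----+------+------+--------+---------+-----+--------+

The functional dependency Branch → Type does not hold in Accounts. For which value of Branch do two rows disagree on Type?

9

Branch=11: row 1 → Type = 75 ✓
Branch=5: row 2 → Type = 63 ✓
Branch=14: row 3 → Type = 74 ✓
Branch=10: rows 4, 10 → Type = 67, 67 ✓
Branch=9: rows 5, 12 → Type takes values {71, 77} — violation
Branch=2: row 6 → Type = 65 ✓
Branch=13: row 7 → Type = 72 ✓
Branch=6: row 8 → Type = 71 ✓
Branch=12: row 9 → Type = 66 ✓
Branch=8: row 11 → Type = 77 ✓
The only Branch value with inconsistent Type is Branch=9.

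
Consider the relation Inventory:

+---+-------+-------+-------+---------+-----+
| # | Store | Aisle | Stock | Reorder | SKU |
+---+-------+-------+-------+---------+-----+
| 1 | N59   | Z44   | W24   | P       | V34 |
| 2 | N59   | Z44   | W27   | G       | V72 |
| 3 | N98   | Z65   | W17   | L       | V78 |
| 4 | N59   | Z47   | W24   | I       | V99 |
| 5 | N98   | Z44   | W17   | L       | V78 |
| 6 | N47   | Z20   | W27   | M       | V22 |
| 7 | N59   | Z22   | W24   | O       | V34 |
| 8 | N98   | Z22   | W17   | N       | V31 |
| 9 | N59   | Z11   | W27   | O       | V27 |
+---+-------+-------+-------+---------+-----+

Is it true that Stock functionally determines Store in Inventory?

No

Stock=W24: rows 1, 4, 7 → Store = N59, N59, N59 ✓
Stock=W27: rows 2, 6, 9 → Store takes values {N59, N47} — violation
Stock=W17: rows 3, 5, 8 → Store = N98, N98, N98 ✓
Two rows agree on Stock but differ on Store, so Stock → Store does not hold.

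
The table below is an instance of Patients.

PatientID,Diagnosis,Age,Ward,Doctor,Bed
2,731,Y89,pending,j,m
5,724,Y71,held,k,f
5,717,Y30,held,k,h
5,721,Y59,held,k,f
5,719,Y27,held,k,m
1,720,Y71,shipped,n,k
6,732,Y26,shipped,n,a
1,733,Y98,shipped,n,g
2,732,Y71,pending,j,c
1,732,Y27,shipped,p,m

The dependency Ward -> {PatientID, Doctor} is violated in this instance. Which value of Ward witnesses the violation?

shipped

Ward=pending: 2 rows → {PatientID,Doctor} = (2, j), (2, j) ✓
Ward=held: 4 rows → {PatientID,Doctor} = (5, k), (5, k), (5, k), (5, k) ✓
Ward=shipped: 4 rows → {PatientID,Doctor} takes values {(1, n), (6, n), (1, p)} — violation
The only Ward value with inconsistent RHS is Ward=shipped.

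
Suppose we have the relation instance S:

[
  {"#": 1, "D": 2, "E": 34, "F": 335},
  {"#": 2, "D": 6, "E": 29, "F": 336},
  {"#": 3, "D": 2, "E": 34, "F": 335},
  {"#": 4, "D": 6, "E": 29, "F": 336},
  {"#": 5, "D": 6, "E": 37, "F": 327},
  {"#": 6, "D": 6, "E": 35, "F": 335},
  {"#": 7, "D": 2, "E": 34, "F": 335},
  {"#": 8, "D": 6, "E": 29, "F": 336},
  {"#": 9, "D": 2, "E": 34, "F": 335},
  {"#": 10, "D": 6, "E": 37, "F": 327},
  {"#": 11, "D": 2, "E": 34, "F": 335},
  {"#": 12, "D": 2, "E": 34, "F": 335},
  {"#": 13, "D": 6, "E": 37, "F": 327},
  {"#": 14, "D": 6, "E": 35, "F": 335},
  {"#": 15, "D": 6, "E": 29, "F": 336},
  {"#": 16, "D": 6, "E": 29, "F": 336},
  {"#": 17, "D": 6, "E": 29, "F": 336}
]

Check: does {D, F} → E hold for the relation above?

(D=2, F=335): rows 1, 3, 7, 9, 11, 12 → E = 34, 34, 34, 34, 34, 34 ✓
(D=6, F=336): rows 2, 4, 8, 15, 16, 17 → E = 29, 29, 29, 29, 29, 29 ✓
(D=6, F=327): rows 5, 10, 13 → E = 37, 37, 37 ✓
(D=6, F=335): rows 6, 14 → E = 35, 35 ✓
Every {D, F} value is associated with a single E value, so {D, F} → E holds.

Yes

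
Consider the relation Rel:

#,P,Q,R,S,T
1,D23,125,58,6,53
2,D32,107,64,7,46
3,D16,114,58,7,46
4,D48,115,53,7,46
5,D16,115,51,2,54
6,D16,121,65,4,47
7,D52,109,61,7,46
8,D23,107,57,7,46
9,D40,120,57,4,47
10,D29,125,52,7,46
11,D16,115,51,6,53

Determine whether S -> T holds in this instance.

S=6: rows 1, 11 → T = 53, 53 ✓
S=7: rows 2, 3, 4, 7, 8, 10 → T = 46, 46, 46, 46, 46, 46 ✓
S=2: row 5 → T = 54 ✓
S=4: rows 6, 9 → T = 47, 47 ✓
Every S value is associated with a single T value, so S -> T holds.

Yes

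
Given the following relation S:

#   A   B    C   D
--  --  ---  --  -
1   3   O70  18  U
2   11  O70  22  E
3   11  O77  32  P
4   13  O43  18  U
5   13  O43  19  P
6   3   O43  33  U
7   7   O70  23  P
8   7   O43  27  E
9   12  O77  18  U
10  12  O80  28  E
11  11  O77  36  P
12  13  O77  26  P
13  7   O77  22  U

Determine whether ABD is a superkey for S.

No

Rows 3 and 11 have the same ABD value (A=11, B=O77, D=P) but are distinct tuples, so ABD does not determine every attribute — not a superkey.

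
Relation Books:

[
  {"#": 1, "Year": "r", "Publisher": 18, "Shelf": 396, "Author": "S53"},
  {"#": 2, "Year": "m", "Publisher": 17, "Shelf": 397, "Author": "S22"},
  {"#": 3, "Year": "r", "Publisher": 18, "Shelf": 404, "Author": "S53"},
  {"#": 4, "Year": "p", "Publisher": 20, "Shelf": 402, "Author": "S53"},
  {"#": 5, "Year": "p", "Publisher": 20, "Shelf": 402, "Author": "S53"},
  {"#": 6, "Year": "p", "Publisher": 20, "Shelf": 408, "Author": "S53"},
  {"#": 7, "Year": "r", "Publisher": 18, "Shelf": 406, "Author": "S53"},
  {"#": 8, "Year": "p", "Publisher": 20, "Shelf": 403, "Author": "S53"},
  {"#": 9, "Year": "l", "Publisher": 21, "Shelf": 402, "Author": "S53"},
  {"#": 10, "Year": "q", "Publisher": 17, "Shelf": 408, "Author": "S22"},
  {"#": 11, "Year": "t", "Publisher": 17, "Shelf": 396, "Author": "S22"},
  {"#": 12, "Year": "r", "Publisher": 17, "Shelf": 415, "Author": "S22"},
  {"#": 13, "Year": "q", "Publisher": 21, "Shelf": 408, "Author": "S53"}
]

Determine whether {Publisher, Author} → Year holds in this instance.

No

(Publisher=18, Author=S53): rows 1, 3, 7 → Year = r, r, r ✓
(Publisher=17, Author=S22): rows 2, 10, 11, 12 → Year takes values {m, q, t, r} — violation
(Publisher=20, Author=S53): rows 4, 5, 6, 8 → Year = p, p, p, p ✓
(Publisher=21, Author=S53): rows 9, 13 → Year takes values {l, q} — violation
Two rows agree on {Publisher, Author} but differ on Year, so {Publisher, Author} → Year does not hold.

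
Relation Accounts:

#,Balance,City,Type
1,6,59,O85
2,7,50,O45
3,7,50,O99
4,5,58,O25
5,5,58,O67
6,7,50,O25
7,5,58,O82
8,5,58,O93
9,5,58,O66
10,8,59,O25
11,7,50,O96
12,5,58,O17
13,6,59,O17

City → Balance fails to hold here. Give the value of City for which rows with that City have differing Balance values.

59

City=59: rows 1, 10, 13 → Balance takes values {6, 8} — violation
City=50: rows 2, 3, 6, 11 → Balance = 7, 7, 7, 7 ✓
City=58: rows 4, 5, 7, 8, 9, 12 → Balance = 5, 5, 5, 5, 5, 5 ✓
The only City value with inconsistent Balance is City=59.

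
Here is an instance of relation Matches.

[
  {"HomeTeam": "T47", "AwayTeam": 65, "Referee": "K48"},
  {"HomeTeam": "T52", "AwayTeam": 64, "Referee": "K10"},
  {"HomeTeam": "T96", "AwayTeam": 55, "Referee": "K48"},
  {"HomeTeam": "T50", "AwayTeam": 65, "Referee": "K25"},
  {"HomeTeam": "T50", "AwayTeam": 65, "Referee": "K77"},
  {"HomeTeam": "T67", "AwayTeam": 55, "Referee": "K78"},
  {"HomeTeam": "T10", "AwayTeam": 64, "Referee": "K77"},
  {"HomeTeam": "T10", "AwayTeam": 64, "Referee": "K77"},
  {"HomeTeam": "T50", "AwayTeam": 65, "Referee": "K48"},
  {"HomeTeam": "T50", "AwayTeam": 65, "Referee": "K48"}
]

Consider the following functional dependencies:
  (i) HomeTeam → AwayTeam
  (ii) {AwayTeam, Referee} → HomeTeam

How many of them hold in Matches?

(i) HomeTeam → AwayTeam: every LHS value maps to a single RHS value — holds.
(ii) {AwayTeam, Referee} → HomeTeam: (AwayTeam=65, Referee=K48): 3 rows → HomeTeam takes values {T47, T50} — violation — fails.
1 of the 2 dependencies holds.

1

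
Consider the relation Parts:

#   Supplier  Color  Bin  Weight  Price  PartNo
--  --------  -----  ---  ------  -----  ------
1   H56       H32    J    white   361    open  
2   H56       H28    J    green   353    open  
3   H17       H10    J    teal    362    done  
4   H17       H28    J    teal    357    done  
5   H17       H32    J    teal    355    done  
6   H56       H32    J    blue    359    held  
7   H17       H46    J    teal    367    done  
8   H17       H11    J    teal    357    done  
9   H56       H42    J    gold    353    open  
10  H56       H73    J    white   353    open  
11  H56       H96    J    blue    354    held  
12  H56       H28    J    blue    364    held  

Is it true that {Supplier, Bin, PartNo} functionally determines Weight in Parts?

No

(Supplier=H56, Bin=J, PartNo=open): rows 1, 2, 9, 10 → Weight takes values {white, green, gold} — violation
(Supplier=H17, Bin=J, PartNo=done): rows 3, 4, 5, 7, 8 → Weight = teal, teal, teal, teal, teal ✓
(Supplier=H56, Bin=J, PartNo=held): rows 6, 11, 12 → Weight = blue, blue, blue ✓
Two rows agree on {Supplier, Bin, PartNo} but differ on Weight, so {Supplier, Bin, PartNo} -> Weight does not hold.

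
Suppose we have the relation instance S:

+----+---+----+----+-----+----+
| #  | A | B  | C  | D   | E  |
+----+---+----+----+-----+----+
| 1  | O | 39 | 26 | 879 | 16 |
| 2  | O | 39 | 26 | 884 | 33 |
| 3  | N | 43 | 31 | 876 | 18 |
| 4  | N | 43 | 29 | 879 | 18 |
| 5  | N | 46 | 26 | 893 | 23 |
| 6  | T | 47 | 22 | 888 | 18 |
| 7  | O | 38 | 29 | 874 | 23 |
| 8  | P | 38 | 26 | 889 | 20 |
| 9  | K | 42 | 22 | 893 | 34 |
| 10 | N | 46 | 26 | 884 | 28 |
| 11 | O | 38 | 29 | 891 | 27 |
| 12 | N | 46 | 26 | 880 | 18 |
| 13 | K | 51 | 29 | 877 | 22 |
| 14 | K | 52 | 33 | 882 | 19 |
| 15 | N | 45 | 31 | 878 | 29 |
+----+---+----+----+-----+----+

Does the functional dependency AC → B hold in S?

No

(A=O, C=26): rows 1, 2 → B = 39, 39 ✓
(A=N, C=31): rows 3, 15 → B takes values {43, 45} — violation
(A=N, C=29): row 4 → B = 43 ✓
(A=N, C=26): rows 5, 10, 12 → B = 46, 46, 46 ✓
(A=T, C=22): row 6 → B = 47 ✓
(A=O, C=29): rows 7, 11 → B = 38, 38 ✓
(A=P, C=26): row 8 → B = 38 ✓
(A=K, C=22): row 9 → B = 42 ✓
(A=K, C=29): row 13 → B = 51 ✓
(A=K, C=33): row 14 → B = 52 ✓
Two rows agree on AC but differ on B, so AC → B does not hold.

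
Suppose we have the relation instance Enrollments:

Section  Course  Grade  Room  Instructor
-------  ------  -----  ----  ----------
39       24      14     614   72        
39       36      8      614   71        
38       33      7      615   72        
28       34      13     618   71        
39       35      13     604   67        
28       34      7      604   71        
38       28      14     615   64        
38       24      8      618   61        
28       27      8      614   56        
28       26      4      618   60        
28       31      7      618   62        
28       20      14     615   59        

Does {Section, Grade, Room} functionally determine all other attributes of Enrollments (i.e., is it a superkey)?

All 12 rows have distinct {Section, Grade, Room} values, so {Section, Grade, Room} → (all attributes) holds and {Section, Grade, Room} is a superkey.

Yes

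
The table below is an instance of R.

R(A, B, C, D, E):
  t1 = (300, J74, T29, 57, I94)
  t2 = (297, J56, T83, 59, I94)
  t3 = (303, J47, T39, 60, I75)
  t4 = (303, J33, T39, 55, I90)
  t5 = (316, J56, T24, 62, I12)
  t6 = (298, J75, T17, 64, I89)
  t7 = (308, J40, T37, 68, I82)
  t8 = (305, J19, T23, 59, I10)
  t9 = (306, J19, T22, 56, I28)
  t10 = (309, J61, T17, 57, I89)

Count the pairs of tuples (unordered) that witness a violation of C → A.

C=T39: all 2 rows agree on A — 0 pairs.
C=T17: violating pairs (6,10) — 1 pair.

1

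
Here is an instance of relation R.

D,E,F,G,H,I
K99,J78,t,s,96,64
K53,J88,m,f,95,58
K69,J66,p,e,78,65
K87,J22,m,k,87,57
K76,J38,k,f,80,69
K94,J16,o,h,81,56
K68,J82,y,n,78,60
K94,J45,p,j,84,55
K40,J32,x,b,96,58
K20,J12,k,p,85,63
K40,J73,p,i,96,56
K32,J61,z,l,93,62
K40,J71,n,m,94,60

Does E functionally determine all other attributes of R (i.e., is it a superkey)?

All 13 rows have distinct E values, so E → (all attributes) holds and E is a superkey.

Yes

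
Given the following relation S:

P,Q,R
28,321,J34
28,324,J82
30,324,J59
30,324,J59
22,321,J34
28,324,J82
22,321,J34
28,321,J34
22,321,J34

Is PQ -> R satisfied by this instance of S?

(P=28, Q=321): 2 rows → R = J34, J34 ✓
(P=28, Q=324): 2 rows → R = J82, J82 ✓
(P=30, Q=324): 2 rows → R = J59, J59 ✓
(P=22, Q=321): 3 rows → R = J34, J34, J34 ✓
Every PQ value is associated with a single R value, so PQ -> R holds.

Yes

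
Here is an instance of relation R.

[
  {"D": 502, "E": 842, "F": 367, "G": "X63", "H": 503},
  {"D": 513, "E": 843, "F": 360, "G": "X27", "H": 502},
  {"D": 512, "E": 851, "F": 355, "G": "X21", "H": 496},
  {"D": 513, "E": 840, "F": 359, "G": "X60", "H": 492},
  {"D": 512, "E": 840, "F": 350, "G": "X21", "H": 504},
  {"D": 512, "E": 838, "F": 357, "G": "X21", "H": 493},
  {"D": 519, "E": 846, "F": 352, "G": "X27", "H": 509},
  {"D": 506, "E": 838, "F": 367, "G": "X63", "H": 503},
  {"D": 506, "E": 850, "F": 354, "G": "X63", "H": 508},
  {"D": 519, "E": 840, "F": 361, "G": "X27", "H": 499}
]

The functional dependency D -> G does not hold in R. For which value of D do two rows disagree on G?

513

D=502: 1 row → G = X63 ✓
D=513: 2 rows → G takes values {X27, X60} — violation
D=512: 3 rows → G = X21, X21, X21 ✓
D=519: 2 rows → G = X27, X27 ✓
D=506: 2 rows → G = X63, X63 ✓
The only D value with inconsistent G is D=513.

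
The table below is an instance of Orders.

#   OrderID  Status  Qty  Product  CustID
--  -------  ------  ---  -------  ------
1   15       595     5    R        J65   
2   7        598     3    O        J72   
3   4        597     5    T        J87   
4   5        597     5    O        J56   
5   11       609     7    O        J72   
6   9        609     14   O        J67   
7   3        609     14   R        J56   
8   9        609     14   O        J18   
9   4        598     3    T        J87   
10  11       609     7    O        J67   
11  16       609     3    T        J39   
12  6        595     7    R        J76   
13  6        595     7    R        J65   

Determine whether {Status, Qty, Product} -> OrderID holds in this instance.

Yes

(Status=595, Qty=5, Product=R): row 1 → OrderID = 15 ✓
(Status=598, Qty=3, Product=O): row 2 → OrderID = 7 ✓
(Status=597, Qty=5, Product=T): row 3 → OrderID = 4 ✓
(Status=597, Qty=5, Product=O): row 4 → OrderID = 5 ✓
(Status=609, Qty=7, Product=O): rows 5, 10 → OrderID = 11, 11 ✓
(Status=609, Qty=14, Product=O): rows 6, 8 → OrderID = 9, 9 ✓
(Status=609, Qty=14, Product=R): row 7 → OrderID = 3 ✓
(Status=598, Qty=3, Product=T): row 9 → OrderID = 4 ✓
(Status=609, Qty=3, Product=T): row 11 → OrderID = 16 ✓
(Status=595, Qty=7, Product=R): rows 12, 13 → OrderID = 6, 6 ✓
Every {Status, Qty, Product} value is associated with a single OrderID value, so {Status, Qty, Product} -> OrderID holds.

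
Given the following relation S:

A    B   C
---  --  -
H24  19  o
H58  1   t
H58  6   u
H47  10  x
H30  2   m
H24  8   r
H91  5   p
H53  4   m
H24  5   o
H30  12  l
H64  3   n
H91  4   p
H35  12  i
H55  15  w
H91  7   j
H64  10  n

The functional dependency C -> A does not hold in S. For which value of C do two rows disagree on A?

C=o: 2 rows → A = H24, H24 ✓
C=t: 1 row → A = H58 ✓
C=u: 1 row → A = H58 ✓
C=x: 1 row → A = H47 ✓
C=m: 2 rows → A takes values {H30, H53} — violation
C=r: 1 row → A = H24 ✓
C=p: 2 rows → A = H91, H91 ✓
C=l: 1 row → A = H30 ✓
C=n: 2 rows → A = H64, H64 ✓
C=i: 1 row → A = H35 ✓
C=w: 1 row → A = H55 ✓
C=j: 1 row → A = H91 ✓
The only C value with inconsistent A is C=m.

m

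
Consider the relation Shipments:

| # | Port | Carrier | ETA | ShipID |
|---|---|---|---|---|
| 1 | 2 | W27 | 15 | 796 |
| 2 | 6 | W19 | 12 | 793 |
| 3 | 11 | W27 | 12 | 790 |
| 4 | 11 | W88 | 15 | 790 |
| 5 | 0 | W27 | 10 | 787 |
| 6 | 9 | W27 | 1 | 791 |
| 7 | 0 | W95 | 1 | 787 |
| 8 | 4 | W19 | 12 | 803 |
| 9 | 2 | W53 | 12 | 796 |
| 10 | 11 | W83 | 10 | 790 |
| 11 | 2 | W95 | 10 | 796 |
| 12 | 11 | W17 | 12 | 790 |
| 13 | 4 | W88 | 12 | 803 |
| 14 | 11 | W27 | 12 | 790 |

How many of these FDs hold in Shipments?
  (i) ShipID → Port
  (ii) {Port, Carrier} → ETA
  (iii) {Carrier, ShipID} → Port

3

(i) ShipID → Port: every LHS value maps to a single RHS value — holds.
(ii) {Port, Carrier} → ETA: every LHS value maps to a single RHS value — holds.
(iii) {Carrier, ShipID} → Port: every LHS value maps to a single RHS value — holds.
3 of the 3 dependencies hold.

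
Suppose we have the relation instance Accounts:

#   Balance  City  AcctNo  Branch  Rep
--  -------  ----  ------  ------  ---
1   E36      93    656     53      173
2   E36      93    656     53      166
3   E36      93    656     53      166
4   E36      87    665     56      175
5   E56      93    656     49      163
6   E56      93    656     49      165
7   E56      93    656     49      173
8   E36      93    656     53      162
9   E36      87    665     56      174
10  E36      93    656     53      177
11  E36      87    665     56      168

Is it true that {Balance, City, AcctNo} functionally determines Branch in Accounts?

Yes

(Balance=E36, City=93, AcctNo=656): rows 1, 2, 3, 8, 10 → Branch = 53, 53, 53, 53, 53 ✓
(Balance=E36, City=87, AcctNo=665): rows 4, 9, 11 → Branch = 56, 56, 56 ✓
(Balance=E56, City=93, AcctNo=656): rows 5, 6, 7 → Branch = 49, 49, 49 ✓
Every {Balance, City, AcctNo} value is associated with a single Branch value, so {Balance, City, AcctNo} → Branch holds.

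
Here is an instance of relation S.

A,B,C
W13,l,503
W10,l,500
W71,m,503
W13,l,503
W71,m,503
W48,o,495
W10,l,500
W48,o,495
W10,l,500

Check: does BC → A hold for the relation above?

(B=l, C=503): 2 rows → A = W13, W13 ✓
(B=l, C=500): 3 rows → A = W10, W10, W10 ✓
(B=m, C=503): 2 rows → A = W71, W71 ✓
(B=o, C=495): 2 rows → A = W48, W48 ✓
Every BC value is associated with a single A value, so BC → A holds.

Yes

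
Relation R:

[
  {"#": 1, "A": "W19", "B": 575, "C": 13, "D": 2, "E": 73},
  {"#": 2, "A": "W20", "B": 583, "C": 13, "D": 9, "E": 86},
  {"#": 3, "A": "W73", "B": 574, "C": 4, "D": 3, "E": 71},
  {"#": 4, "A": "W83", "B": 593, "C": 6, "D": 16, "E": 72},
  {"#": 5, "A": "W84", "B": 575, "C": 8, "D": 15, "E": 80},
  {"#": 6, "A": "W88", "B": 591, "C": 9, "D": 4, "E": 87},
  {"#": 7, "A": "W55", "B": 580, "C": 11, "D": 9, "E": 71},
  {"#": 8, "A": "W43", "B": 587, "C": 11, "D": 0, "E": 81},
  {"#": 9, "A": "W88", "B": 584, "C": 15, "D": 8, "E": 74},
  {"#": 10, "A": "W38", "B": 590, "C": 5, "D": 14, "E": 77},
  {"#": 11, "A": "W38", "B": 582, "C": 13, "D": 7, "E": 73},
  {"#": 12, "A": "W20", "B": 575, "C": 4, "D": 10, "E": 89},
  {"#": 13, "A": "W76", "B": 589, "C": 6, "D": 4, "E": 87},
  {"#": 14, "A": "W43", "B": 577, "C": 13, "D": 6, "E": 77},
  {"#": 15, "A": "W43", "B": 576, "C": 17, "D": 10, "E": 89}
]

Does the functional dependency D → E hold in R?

D=2: row 1 → E = 73 ✓
D=9: rows 2, 7 → E takes values {86, 71} — violation
D=3: row 3 → E = 71 ✓
D=16: row 4 → E = 72 ✓
D=15: row 5 → E = 80 ✓
D=4: rows 6, 13 → E = 87, 87 ✓
D=0: row 8 → E = 81 ✓
D=8: row 9 → E = 74 ✓
D=14: row 10 → E = 77 ✓
D=7: row 11 → E = 73 ✓
D=10: rows 12, 15 → E = 89, 89 ✓
D=6: row 14 → E = 77 ✓
Two rows agree on D but differ on E, so D → E does not hold.

No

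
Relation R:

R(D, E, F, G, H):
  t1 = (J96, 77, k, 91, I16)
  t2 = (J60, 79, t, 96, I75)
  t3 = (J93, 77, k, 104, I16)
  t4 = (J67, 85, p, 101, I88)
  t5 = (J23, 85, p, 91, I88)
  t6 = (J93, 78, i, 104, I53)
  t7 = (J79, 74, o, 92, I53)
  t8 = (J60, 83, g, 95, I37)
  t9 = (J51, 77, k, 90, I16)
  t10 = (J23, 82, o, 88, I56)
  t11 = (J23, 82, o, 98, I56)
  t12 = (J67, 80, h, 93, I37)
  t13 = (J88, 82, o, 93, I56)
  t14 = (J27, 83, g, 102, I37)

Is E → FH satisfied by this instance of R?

E=77: rows 1, 3, 9 → {F,H} = (k, I16), (k, I16), (k, I16) ✓
E=79: row 2 → {F,H} = (t, I75) ✓
E=85: rows 4, 5 → {F,H} = (p, I88), (p, I88) ✓
E=78: row 6 → {F,H} = (i, I53) ✓
E=74: row 7 → {F,H} = (o, I53) ✓
E=83: rows 8, 14 → {F,H} = (g, I37), (g, I37) ✓
E=82: rows 10, 11, 13 → {F,H} = (o, I56), (o, I56), (o, I56) ✓
E=80: row 12 → {F,H} = (h, I37) ✓
Every E value is associated with a single FH value, so E → FH holds.

Yes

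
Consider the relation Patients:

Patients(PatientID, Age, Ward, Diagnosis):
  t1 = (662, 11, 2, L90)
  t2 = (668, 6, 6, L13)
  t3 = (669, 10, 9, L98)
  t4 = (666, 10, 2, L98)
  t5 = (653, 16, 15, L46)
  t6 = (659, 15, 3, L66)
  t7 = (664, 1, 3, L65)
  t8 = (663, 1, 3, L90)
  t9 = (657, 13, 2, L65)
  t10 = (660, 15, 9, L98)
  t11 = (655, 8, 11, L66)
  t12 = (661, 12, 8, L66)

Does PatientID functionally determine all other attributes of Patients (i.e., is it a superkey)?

Yes

All 12 rows have distinct PatientID values, so PatientID → (all attributes) holds and PatientID is a superkey.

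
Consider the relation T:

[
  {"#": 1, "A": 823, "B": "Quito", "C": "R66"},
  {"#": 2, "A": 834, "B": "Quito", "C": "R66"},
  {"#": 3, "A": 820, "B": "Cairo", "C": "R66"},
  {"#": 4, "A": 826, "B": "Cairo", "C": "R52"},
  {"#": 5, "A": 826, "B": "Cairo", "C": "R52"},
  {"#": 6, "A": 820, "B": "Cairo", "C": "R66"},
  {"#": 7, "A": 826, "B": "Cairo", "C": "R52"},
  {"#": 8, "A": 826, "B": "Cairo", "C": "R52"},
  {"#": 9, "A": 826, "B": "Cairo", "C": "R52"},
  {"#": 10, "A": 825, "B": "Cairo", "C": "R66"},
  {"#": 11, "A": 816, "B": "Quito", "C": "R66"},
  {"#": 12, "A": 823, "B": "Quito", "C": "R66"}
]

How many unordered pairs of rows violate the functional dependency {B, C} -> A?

(B=Quito, C=R66): violating pairs (1,2), (1,11), (2,11), (2,12), (11,12) — 5 pairs.
(B=Cairo, C=R66): violating pairs (3,10), (6,10) — 2 pairs.
(B=Cairo, C=R52): all 5 rows agree on A — 0 pairs.

7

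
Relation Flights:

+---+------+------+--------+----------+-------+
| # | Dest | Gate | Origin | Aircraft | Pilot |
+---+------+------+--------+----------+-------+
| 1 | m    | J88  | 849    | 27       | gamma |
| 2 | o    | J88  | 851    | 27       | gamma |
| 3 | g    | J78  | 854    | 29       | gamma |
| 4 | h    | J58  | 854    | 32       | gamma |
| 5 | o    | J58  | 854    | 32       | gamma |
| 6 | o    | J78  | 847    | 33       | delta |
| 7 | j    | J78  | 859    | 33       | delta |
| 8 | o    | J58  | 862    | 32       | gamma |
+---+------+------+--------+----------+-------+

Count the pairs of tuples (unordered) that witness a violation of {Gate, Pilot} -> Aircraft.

(Gate=J88, Pilot=gamma): all 2 rows agree on Aircraft — 0 pairs.
(Gate=J58, Pilot=gamma): all 3 rows agree on Aircraft — 0 pairs.
(Gate=J78, Pilot=delta): all 2 rows agree on Aircraft — 0 pairs.

0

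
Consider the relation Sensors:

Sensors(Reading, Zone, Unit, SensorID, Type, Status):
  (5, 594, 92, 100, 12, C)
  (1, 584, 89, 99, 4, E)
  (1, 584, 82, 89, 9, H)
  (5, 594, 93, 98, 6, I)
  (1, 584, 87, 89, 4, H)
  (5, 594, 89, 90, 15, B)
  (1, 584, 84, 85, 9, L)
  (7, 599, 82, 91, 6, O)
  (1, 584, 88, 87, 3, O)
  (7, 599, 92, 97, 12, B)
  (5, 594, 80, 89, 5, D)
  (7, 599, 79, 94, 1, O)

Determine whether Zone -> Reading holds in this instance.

Yes

Zone=594: 4 rows → Reading = 5, 5, 5, 5 ✓
Zone=584: 5 rows → Reading = 1, 1, 1, 1, 1 ✓
Zone=599: 3 rows → Reading = 7, 7, 7 ✓
Every Zone value is associated with a single Reading value, so Zone -> Reading holds.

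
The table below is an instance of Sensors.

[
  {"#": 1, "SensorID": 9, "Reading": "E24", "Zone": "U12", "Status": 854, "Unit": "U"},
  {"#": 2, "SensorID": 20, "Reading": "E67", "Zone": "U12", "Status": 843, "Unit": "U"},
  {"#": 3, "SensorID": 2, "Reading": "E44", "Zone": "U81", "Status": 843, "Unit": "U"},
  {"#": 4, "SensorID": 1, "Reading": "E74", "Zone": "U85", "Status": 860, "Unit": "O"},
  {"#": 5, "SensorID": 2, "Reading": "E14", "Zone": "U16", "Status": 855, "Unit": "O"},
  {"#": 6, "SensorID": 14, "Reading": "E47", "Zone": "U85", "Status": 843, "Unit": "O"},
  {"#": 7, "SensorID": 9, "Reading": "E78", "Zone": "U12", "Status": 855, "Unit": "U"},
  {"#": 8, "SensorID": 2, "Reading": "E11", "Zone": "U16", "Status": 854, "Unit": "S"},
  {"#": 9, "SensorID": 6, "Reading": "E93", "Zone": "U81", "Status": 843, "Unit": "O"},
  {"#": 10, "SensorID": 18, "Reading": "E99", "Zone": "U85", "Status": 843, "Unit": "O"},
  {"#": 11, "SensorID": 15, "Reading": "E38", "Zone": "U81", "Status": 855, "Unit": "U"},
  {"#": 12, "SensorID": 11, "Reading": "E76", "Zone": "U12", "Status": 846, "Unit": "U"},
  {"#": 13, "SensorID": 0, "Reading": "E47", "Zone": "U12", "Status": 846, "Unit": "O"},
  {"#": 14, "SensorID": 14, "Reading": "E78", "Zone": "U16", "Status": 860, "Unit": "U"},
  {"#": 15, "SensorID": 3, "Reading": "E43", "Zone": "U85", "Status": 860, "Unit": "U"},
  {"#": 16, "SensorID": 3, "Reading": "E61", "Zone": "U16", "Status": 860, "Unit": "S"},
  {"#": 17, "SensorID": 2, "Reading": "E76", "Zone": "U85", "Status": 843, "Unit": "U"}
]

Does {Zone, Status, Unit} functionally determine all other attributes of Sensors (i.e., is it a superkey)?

Rows 6 and 10 have the same {Zone, Status, Unit} value (Zone=U85, Status=843, Unit=O) but are distinct tuples, so {Zone, Status, Unit} does not determine every attribute — not a superkey.

No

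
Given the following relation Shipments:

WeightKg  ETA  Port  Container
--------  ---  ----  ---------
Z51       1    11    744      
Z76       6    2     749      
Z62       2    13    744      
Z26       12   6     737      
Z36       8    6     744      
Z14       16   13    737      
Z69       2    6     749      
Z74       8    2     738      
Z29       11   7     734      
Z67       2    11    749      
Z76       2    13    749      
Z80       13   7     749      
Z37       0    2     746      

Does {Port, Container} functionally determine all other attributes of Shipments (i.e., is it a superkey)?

All 13 rows have distinct {Port, Container} values, so {Port, Container} → (all attributes) holds and {Port, Container} is a superkey.

Yes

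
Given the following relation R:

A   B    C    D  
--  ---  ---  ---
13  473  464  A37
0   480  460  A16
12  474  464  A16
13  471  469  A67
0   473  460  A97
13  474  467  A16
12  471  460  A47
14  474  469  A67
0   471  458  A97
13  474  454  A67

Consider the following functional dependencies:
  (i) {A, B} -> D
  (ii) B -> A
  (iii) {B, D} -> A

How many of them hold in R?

0

(i) {A, B} -> D: (A=13, B=474): 2 rows → D takes values {A16, A67} — violation — fails.
(ii) B -> A: B=473: 2 rows → A takes values {13, 0} — violation; B=474: 4 rows → A takes values {12, 13, 14} — violation; B=471: 3 rows → A takes values {13, 12, 0} — violation — fails.
(iii) {B, D} -> A: (B=474, D=A16): 2 rows → A takes values {12, 13} — violation; (B=474, D=A67): 2 rows → A takes values {14, 13} — violation — fails.
None of the 3 dependencies hold.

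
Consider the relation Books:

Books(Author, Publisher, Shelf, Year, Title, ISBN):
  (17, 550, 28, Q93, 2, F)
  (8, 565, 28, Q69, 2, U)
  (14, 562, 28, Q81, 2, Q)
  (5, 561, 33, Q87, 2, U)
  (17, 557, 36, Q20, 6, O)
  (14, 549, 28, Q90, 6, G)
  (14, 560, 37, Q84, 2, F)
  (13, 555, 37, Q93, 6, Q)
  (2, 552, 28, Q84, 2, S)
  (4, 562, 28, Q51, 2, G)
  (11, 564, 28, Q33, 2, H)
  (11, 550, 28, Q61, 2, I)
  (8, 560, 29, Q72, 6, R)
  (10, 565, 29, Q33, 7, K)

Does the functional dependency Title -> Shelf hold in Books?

No

Title=2: 9 rows → Shelf takes values {28, 33, 37} — violation
Title=6: 4 rows → Shelf takes values {36, 28, 37, 29} — violation
Title=7: 1 row → Shelf = 29 ✓
Two rows agree on Title but differ on Shelf, so Title -> Shelf does not hold.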